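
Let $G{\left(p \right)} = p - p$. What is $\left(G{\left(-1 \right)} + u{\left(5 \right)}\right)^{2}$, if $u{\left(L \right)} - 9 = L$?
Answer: $196$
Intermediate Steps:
$G{\left(p \right)} = 0$
$u{\left(L \right)} = 9 + L$
$\left(G{\left(-1 \right)} + u{\left(5 \right)}\right)^{2} = \left(0 + \left(9 + 5\right)\right)^{2} = \left(0 + 14\right)^{2} = 14^{2} = 196$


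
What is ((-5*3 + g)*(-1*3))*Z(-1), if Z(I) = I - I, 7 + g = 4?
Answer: 0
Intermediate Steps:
g = -3 (g = -7 + 4 = -3)
Z(I) = 0
((-5*3 + g)*(-1*3))*Z(-1) = ((-5*3 - 3)*(-1*3))*0 = ((-15 - 3)*(-3))*0 = -18*(-3)*0 = 54*0 = 0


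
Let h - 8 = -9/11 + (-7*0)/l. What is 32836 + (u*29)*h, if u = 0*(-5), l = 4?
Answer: 32836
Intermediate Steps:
h = 79/11 (h = 8 + (-9/11 - 7*0/4) = 8 + (-9*1/11 + 0*(¼)) = 8 + (-9/11 + 0) = 8 - 9/11 = 79/11 ≈ 7.1818)
u = 0
32836 + (u*29)*h = 32836 + (0*29)*(79/11) = 32836 + 0*(79/11) = 32836 + 0 = 32836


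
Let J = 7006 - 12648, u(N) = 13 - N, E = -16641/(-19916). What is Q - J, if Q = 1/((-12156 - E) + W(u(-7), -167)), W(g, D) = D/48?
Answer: 16396881361562/2906217937 ≈ 5642.0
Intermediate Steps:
E = 16641/19916 (E = -16641*(-1/19916) = 16641/19916 ≈ 0.83556)
W(g, D) = D/48 (W(g, D) = D*(1/48) = D/48)
J = -5642
Q = -238992/2906217937 (Q = 1/((-12156 - 1*16641/19916) + (1/48)*(-167)) = 1/((-12156 - 16641/19916) - 167/48) = 1/(-242115537/19916 - 167/48) = 1/(-2906217937/238992) = -238992/2906217937 ≈ -8.2235e-5)
Q - J = -238992/2906217937 - 1*(-5642) = -238992/2906217937 + 5642 = 16396881361562/2906217937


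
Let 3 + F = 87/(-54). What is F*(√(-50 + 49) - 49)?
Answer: 4067/18 - 83*I/18 ≈ 225.94 - 4.6111*I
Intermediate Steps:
F = -83/18 (F = -3 + 87/(-54) = -3 + 87*(-1/54) = -3 - 29/18 = -83/18 ≈ -4.6111)
F*(√(-50 + 49) - 49) = -83*(√(-50 + 49) - 49)/18 = -83*(√(-1) - 49)/18 = -83*(I - 49)/18 = -83*(-49 + I)/18 = 4067/18 - 83*I/18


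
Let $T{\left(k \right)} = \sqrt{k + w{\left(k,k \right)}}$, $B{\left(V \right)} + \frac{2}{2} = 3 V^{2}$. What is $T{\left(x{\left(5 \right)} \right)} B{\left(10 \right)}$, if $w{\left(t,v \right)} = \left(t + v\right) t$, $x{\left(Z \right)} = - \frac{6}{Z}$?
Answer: $\frac{299 \sqrt{42}}{5} \approx 387.55$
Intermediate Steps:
$w{\left(t,v \right)} = t \left(t + v\right)$
$B{\left(V \right)} = -1 + 3 V^{2}$
$T{\left(k \right)} = \sqrt{k + 2 k^{2}}$ ($T{\left(k \right)} = \sqrt{k + k \left(k + k\right)} = \sqrt{k + k 2 k} = \sqrt{k + 2 k^{2}}$)
$T{\left(x{\left(5 \right)} \right)} B{\left(10 \right)} = \sqrt{- \frac{6}{5} \left(1 + 2 \left(- \frac{6}{5}\right)\right)} \left(-1 + 3 \cdot 10^{2}\right) = \sqrt{\left(-6\right) \frac{1}{5} \left(1 + 2 \left(\left(-6\right) \frac{1}{5}\right)\right)} \left(-1 + 3 \cdot 100\right) = \sqrt{- \frac{6 \left(1 + 2 \left(- \frac{6}{5}\right)\right)}{5}} \left(-1 + 300\right) = \sqrt{- \frac{6 \left(1 - \frac{12}{5}\right)}{5}} \cdot 299 = \sqrt{\left(- \frac{6}{5}\right) \left(- \frac{7}{5}\right)} 299 = \sqrt{\frac{42}{25}} \cdot 299 = \frac{\sqrt{42}}{5} \cdot 299 = \frac{299 \sqrt{42}}{5}$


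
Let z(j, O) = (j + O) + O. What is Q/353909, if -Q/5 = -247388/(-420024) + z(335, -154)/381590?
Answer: -536432543/64458474983463 ≈ -8.3221e-6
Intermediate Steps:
z(j, O) = j + 2*O (z(j, O) = (O + j) + O = j + 2*O)
Q = -536432543/182132907 (Q = -5*(-247388/(-420024) + (335 + 2*(-154))/381590) = -5*(-247388*(-1/420024) + (335 - 308)*(1/381590)) = -5*(61847/105006 + 27*(1/381590)) = -5*(61847/105006 + 27/381590) = -5*536432543/910664535 = -536432543/182132907 ≈ -2.9453)
Q/353909 = -536432543/182132907/353909 = -536432543/182132907*1/353909 = -536432543/64458474983463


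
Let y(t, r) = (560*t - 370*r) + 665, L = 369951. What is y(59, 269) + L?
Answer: 304126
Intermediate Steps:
y(t, r) = 665 - 370*r + 560*t (y(t, r) = (-370*r + 560*t) + 665 = 665 - 370*r + 560*t)
y(59, 269) + L = (665 - 370*269 + 560*59) + 369951 = (665 - 99530 + 33040) + 369951 = -65825 + 369951 = 304126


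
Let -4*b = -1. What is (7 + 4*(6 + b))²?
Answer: 1024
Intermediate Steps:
b = ¼ (b = -¼*(-1) = ¼ ≈ 0.25000)
(7 + 4*(6 + b))² = (7 + 4*(6 + ¼))² = (7 + 4*(25/4))² = (7 + 25)² = 32² = 1024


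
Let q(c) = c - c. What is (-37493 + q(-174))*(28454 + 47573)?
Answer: -2850480311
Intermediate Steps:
q(c) = 0
(-37493 + q(-174))*(28454 + 47573) = (-37493 + 0)*(28454 + 47573) = -37493*76027 = -2850480311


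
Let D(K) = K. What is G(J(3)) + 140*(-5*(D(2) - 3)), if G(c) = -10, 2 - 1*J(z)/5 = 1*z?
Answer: 690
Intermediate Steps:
J(z) = 10 - 5*z
G(J(3)) + 140*(-5*(D(2) - 3)) = -10 + 140*(-5*(2 - 3)) = -10 + 140*(-5*(-1)) = -10 + 140*5 = -10 + 700 = 690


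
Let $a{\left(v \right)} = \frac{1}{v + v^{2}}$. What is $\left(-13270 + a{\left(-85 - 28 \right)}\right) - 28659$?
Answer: $- \frac{530653423}{12656} \approx -41929.0$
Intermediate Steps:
$\left(-13270 + a{\left(-85 - 28 \right)}\right) - 28659 = \left(-13270 + \frac{1}{\left(-85 - 28\right) \left(1 - 113\right)}\right) - 28659 = \left(-13270 + \frac{1}{\left(-113\right) \left(1 - 113\right)}\right) - 28659 = \left(-13270 - \frac{1}{113 \left(-112\right)}\right) - 28659 = \left(-13270 - - \frac{1}{12656}\right) - 28659 = \left(-13270 + \frac{1}{12656}\right) - 28659 = - \frac{167945119}{12656} - 28659 = - \frac{530653423}{12656}$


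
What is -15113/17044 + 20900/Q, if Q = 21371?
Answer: 33239677/364247324 ≈ 0.091256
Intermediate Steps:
-15113/17044 + 20900/Q = -15113/17044 + 20900/21371 = 33239677/364247324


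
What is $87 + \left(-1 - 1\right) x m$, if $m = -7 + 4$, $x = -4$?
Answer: $63$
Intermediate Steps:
$m = -3$
$87 + \left(-1 - 1\right) x m = 87 + \left(-1 - 1\right) \left(-4\right) \left(-3\right) = 87 + \left(-2\right) \left(-4\right) \left(-3\right) = 87 + 8 \left(-3\right) = 87 - 24 = 63$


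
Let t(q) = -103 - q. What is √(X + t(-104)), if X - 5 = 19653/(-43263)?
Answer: 5*√46132779/14421 ≈ 2.3549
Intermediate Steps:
X = 65554/14421 (X = 5 + 19653/(-43263) = 5 + 19653*(-1/43263) = 5 - 6551/14421 = 65554/14421 ≈ 4.5457)
√(X + t(-104)) = √(65554/14421 + (-103 - 1*(-104))) = √(65554/14421 + (-103 + 104)) = √(65554/14421 + 1) = √(79975/14421) = 5*√46132779/14421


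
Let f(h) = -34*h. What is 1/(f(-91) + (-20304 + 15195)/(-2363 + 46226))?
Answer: 14621/45235671 ≈ 0.00032322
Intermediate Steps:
1/(f(-91) + (-20304 + 15195)/(-2363 + 46226)) = 1/(-34*(-91) + (-20304 + 15195)/(-2363 + 46226)) = 1/(3094 - 5109/43863) = 1/(3094 - 5109*1/43863) = 1/(3094 - 1703/14621) = 1/(45235671/14621) = 14621/45235671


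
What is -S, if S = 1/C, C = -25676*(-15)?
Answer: -1/385140 ≈ -2.5965e-6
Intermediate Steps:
C = 385140 (C = -131*(-2940) = 385140)
S = 1/385140 ≈ 2.5965e-6
-S = -1*1/385140 = -1/385140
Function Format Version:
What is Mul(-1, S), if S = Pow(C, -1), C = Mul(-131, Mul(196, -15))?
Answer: Rational(-1, 385140) ≈ -2.5965e-6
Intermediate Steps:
C = 385140 (C = Mul(-131, -2940) = 385140)
S = Rational(1, 385140) (S = Pow(385140, -1) = Rational(1, 385140) ≈ 2.5965e-6)
Mul(-1, S) = Mul(-1, Rational(1, 385140)) = Rational(-1, 385140)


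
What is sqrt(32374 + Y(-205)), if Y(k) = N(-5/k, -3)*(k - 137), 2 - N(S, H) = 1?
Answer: 4*sqrt(2002) ≈ 178.97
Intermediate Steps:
N(S, H) = 1 (N(S, H) = 2 - 1*1 = 2 - 1 = 1)
Y(k) = -137 + k (Y(k) = 1*(k - 137) = 1*(-137 + k) = -137 + k)
sqrt(32374 + Y(-205)) = sqrt(32374 + (-137 - 205)) = sqrt(32374 - 342) = sqrt(32032) = 4*sqrt(2002)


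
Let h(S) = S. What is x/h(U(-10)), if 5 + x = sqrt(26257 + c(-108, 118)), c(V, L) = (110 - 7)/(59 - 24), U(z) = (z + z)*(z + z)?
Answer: -1/80 + 3*sqrt(3574270)/14000 ≈ 0.39262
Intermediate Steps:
U(z) = 4*z**2 (U(z) = (2*z)*(2*z) = 4*z**2)
c(V, L) = 103/35
x = -5 + 3*sqrt(3574270)/35 (x = -5 + sqrt(26257 + 103/35) = -5 + sqrt(919098/35) = -5 + 3*sqrt(3574270)/35 ≈ 157.05)
x/h(U(-10)) = (-5 + 3*sqrt(3574270)/35)/((4*(-10)**2)) = (-5 + 3*sqrt(3574270)/35)/((4*100)) = (-5 + 3*sqrt(3574270)/35)/400 = (-5 + 3*sqrt(3574270)/35)*(1/400) = -1/80 + 3*sqrt(3574270)/14000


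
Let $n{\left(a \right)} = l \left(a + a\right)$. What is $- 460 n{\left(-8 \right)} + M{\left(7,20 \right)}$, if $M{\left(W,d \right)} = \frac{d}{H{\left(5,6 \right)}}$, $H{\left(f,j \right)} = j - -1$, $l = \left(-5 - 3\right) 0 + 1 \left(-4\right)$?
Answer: $- \frac{206060}{7} \approx -29437.0$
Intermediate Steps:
$l = -4$ ($l = \left(-8\right) 0 - 4 = 0 - 4 = -4$)
$H{\left(f,j \right)} = 1 + j$ ($H{\left(f,j \right)} = j + 1 = 1 + j$)
$n{\left(a \right)} = - 8 a$ ($n{\left(a \right)} = - 4 \left(a + a\right) = - 4 \cdot 2 a = - 8 a$)
$M{\left(W,d \right)} = \frac{d}{7}$ ($M{\left(W,d \right)} = \frac{d}{1 + 6} = \frac{d}{7}$)
$- 460 n{\left(-8 \right)} + M{\left(7,20 \right)} = - 460 \left(\left(-8\right) \left(-8\right)\right) + \frac{1}{7} \cdot 20 = \left(-460\right) 64 + \frac{20}{7} = -29440 + \frac{20}{7} = - \frac{206060}{7}$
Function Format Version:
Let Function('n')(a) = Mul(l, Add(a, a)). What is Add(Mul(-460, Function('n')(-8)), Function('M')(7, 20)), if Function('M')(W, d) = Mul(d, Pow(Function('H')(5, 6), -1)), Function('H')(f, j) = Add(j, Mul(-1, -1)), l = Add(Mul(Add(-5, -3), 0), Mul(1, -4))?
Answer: Rational(-206060, 7) ≈ -29437.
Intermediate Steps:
l = -4 (l = Add(Mul(-8, 0), -4) = Add(0, -4) = -4)
Function('H')(f, j) = Add(1, j) (Function('H')(f, j) = Add(j, 1) = Add(1, j))
Function('n')(a) = Mul(-8, a) (Function('n')(a) = Mul(-4, Add(a, a)) = Mul(-4, Mul(2, a)) = Mul(-8, a))
Function('M')(W, d) = Mul(Rational(1, 7), d) (Function('M')(W, d) = Mul(d, Pow(Add(1, 6), -1)) = Mul(d, Pow(7, -1)) = Mul(d, Rational(1, 7)) = Mul(Rational(1, 7), d))
Add(Mul(-460, Function('n')(-8)), Function('M')(7, 20)) = Add(Mul(-460, Mul(-8, -8)), Mul(Rational(1, 7), 20)) = Add(Mul(-460, 64), Rational(20, 7)) = Add(-29440, Rational(20, 7)) = Rational(-206060, 7)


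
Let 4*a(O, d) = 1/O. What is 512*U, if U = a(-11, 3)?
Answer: -128/11 ≈ -11.636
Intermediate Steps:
a(O, d) = 1/(4*O)
U = -1/44 (U = (1/4)/(-11) = (1/4)*(-1/11) = -1/44 ≈ -0.022727)
512*U = 512*(-1/44) = -128/11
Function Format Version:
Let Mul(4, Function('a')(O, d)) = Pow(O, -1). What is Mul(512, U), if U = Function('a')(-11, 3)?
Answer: Rational(-128, 11) ≈ -11.636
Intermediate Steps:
Function('a')(O, d) = Mul(Rational(1, 4), Pow(O, -1))
U = Rational(-1, 44) (U = Mul(Rational(1, 4), Pow(-11, -1)) = Mul(Rational(1, 4), Rational(-1, 11)) = Rational(-1, 44) ≈ -0.022727)
Mul(512, U) = Mul(512, Rational(-1, 44)) = Rational(-128, 11)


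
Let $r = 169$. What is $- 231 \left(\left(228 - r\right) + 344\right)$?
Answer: $-93093$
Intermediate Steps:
$- 231 \left(\left(228 - r\right) + 344\right) = - 231 \left(\left(228 - 169\right) + 344\right) = - 231 \left(59 + 344\right) = \left(-231\right) 403 = -93093$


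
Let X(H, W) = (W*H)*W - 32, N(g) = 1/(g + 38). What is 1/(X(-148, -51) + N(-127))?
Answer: -89/34263221 ≈ -2.5975e-6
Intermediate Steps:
N(g) = 1/(38 + g)
X(H, W) = -32 + H*W**2 (X(H, W) = (H*W)*W - 32 = H*W**2 - 32 = -32 + H*W**2)
1/(X(-148, -51) + N(-127)) = 1/((-32 - 148*(-51)**2) + 1/(38 - 127)) = 1/((-32 - 148*2601) + 1/(-89)) = 1/((-32 - 384948) - 1/89) = 1/(-384980 - 1/89) = 1/(-34263221/89) = -89/34263221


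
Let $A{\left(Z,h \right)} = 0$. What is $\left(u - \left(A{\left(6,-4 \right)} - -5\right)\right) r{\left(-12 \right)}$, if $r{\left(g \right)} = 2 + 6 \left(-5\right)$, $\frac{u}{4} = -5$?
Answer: $700$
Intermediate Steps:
$u = -20$ ($u = 4 \left(-5\right) = -20$)
$r{\left(g \right)} = -28$ ($r{\left(g \right)} = 2 - 30 = -28$)
$\left(u - \left(A{\left(6,-4 \right)} - -5\right)\right) r{\left(-12 \right)} = \left(-20 - \left(0 - -5\right)\right) \left(-28\right) = \left(-20 - \left(0 + 5\right)\right) \left(-28\right) = \left(-20 - 5\right) \left(-28\right) = \left(-25\right) \left(-28\right) = 700$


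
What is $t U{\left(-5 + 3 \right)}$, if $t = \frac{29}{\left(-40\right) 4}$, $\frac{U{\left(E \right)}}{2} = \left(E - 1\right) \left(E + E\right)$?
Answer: $- \frac{87}{20} \approx -4.35$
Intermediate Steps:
$U{\left(E \right)} = 4 E \left(-1 + E\right)$ ($U{\left(E \right)} = 2 \left(E - 1\right) \left(E + E\right) = 2 \left(-1 + E\right) 2 E = 2 \cdot 2 E \left(-1 + E\right) = 4 E \left(-1 + E\right)$)
$t = - \frac{29}{160}$ ($t = \frac{29}{-160} = 29 \left(- \frac{1}{160}\right) = - \frac{29}{160} \approx -0.18125$)
$t U{\left(-5 + 3 \right)} = - \frac{29 \cdot 4 \left(-5 + 3\right) \left(-1 + \left(-5 + 3\right)\right)}{160} = - \frac{29 \cdot 4 \left(-2\right) \left(-1 - 2\right)}{160} = - \frac{29 \cdot 4 \left(-2\right) \left(-3\right)}{160} = \left(- \frac{29}{160}\right) 24 = - \frac{87}{20}$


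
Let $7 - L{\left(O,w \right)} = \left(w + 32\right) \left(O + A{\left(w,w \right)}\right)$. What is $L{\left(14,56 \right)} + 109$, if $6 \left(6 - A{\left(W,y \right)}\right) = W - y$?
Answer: $-1644$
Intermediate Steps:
$A{\left(W,y \right)} = 6 - \frac{W}{6} + \frac{y}{6}$ ($A{\left(W,y \right)} = 6 - \frac{W - y}{6} = 6 - \left(- \frac{y}{6} + \frac{W}{6}\right) = 6 - \frac{W}{6} + \frac{y}{6}$)
$L{\left(O,w \right)} = 7 - \left(6 + O\right) \left(32 + w\right)$ ($L{\left(O,w \right)} = 7 - \left(w + 32\right) \left(O + \left(6 - \frac{w}{6} + \frac{w}{6}\right)\right) = 7 - \left(32 + w\right) \left(O + 6\right) = 7 - \left(32 + w\right) \left(6 + O\right) = 7 - \left(6 + O\right) \left(32 + w\right)$)
$L{\left(14,56 \right)} + 109 = \left(-185 - 448 - 336 - 14 \cdot 56\right) + 109 = \left(-185 - 448 - 336 - 784\right) + 109 = -1753 + 109 = -1644$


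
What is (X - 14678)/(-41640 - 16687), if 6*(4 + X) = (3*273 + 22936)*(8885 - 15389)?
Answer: 25765102/58327 ≈ 441.74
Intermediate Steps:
X = -25750424 (X = -4 + ((3*273 + 22936)*(8885 - 15389))/6 = -4 + ((819 + 22936)*(-6504))/6 = -4 + (23755*(-6504))/6 = -4 + (⅙)*(-154502520) = -4 - 25750420 = -25750424)
(X - 14678)/(-41640 - 16687) = (-25750424 - 14678)/(-41640 - 16687) = -25765102/(-58327) = -25765102*(-1/58327) = 25765102/58327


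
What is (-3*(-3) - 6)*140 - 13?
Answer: 407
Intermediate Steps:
(-3*(-3) - 6)*140 - 13 = (9 - 6)*140 - 13 = 3*140 - 13 = 420 - 13 = 407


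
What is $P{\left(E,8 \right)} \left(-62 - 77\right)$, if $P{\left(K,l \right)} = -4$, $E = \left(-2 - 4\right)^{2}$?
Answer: $556$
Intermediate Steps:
$E = 36$ ($E = \left(-6\right)^{2} = 36$)
$P{\left(E,8 \right)} \left(-62 - 77\right) = - 4 \left(-62 - 77\right) = \left(-4\right) \left(-139\right) = 556$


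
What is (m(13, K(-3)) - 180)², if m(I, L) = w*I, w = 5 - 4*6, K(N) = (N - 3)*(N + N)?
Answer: 182329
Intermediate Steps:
K(N) = 2*N*(-3 + N) (K(N) = (-3 + N)*(2*N) = 2*N*(-3 + N))
w = -19 (w = 5 - 24 = -19)
m(I, L) = -19*I
(m(13, K(-3)) - 180)² = (-19*13 - 180)² = (-247 - 180)² = (-427)² = 182329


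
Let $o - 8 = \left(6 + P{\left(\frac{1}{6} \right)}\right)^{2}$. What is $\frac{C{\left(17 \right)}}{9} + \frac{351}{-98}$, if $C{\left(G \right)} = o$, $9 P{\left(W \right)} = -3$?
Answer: $\frac{6947}{7938} \approx 0.87516$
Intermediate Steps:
$P{\left(W \right)} = - \frac{1}{3}$ ($P{\left(W \right)} = \frac{1}{9} \left(-3\right) = - \frac{1}{3}$)
$o = \frac{361}{9}$ ($o = 8 + \left(6 - \frac{1}{3}\right)^{2} = 8 + \left(\frac{17}{3}\right)^{2} = 8 + \frac{289}{9} = \frac{361}{9} \approx 40.111$)
$C{\left(G \right)} = \frac{361}{9}$
$\frac{C{\left(17 \right)}}{9} + \frac{351}{-98} = \frac{361}{9 \cdot 9} + \frac{351}{-98} = \frac{361}{9} \cdot \frac{1}{9} + 351 \left(- \frac{1}{98}\right) = \frac{361}{81} - \frac{351}{98} = \frac{6947}{7938}$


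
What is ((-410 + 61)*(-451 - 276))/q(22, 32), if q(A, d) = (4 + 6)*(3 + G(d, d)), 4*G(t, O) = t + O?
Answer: 253723/190 ≈ 1335.4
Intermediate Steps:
G(t, O) = O/4 + t/4 (G(t, O) = (t + O)/4 = (O + t)/4 = O/4 + t/4)
q(A, d) = 30 + 5*d (q(A, d) = (4 + 6)*(3 + (d/4 + d/4)) = 10*(3 + d/2) = 30 + 5*d)
((-410 + 61)*(-451 - 276))/q(22, 32) = ((-410 + 61)*(-451 - 276))/(30 + 5*32) = (-349*(-727))/(30 + 160) = 253723/190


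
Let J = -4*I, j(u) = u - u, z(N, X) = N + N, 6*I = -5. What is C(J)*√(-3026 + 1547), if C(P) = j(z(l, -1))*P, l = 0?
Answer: 0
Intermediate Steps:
I = -⅚ (I = (⅙)*(-5) = -⅚ ≈ -0.83333)
z(N, X) = 2*N
j(u) = 0
J = 10/3 (J = -4*(-⅚) = 10/3 ≈ 3.3333)
C(P) = 0 (C(P) = 0*P = 0)
C(J)*√(-3026 + 1547) = 0*√(-3026 + 1547) = 0*√(-1479) = 0*(I*√1479) = 0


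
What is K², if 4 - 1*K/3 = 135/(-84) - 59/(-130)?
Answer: 791690769/3312400 ≈ 239.01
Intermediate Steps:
K = 28137/1820 (K = 12 - 3*(135/(-84) - 59/(-130)) = 12 - 3*(135*(-1/84) - 59*(-1/130)) = 12 - 3*(-45/28 + 59/130) = 12 - 3*(-2099/1820) = 12 + 6297/1820 = 28137/1820 ≈ 15.460)
K² = (28137/1820)² = 791690769/3312400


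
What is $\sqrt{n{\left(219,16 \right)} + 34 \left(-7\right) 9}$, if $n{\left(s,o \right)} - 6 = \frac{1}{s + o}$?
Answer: $\frac{i \sqrt{117960365}}{235} \approx 46.217 i$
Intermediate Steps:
$n{\left(s,o \right)} = 6 + \frac{1}{o + s}$ ($n{\left(s,o \right)} = 6 + \frac{1}{s + o} = 6 + \frac{1}{o + s}$)
$\sqrt{n{\left(219,16 \right)} + 34 \left(-7\right) 9} = \sqrt{\frac{1 + 6 \cdot 16 + 6 \cdot 219}{16 + 219} + 34 \left(-7\right) 9} = \sqrt{\frac{1 + 96 + 1314}{235} - 2142} = \sqrt{\frac{1}{235} \cdot 1411 - 2142} = \sqrt{\frac{1411}{235} - 2142} = \sqrt{- \frac{501959}{235}} = \frac{i \sqrt{117960365}}{235}$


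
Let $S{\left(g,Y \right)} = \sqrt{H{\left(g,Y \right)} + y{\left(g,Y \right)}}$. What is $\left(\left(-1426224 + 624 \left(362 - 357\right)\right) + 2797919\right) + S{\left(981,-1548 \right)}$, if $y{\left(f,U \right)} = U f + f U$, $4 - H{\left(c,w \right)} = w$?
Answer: $1374815 + 2 i \sqrt{758906} \approx 1.3748 \cdot 10^{6} + 1742.3 i$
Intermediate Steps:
$H{\left(c,w \right)} = 4 - w$
$y{\left(f,U \right)} = 2 U f$ ($y{\left(f,U \right)} = U f + U f = 2 U f$)
$S{\left(g,Y \right)} = \sqrt{4 - Y + 2 Y g}$ ($S{\left(g,Y \right)} = \sqrt{\left(4 - Y\right) + 2 Y g} = \sqrt{4 - Y + 2 Y g}$)
$\left(\left(-1426224 + 624 \left(362 - 357\right)\right) + 2797919\right) + S{\left(981,-1548 \right)} = \left(\left(-1426224 + 624 \left(362 - 357\right)\right) + 2797919\right) + \sqrt{4 - -1548 + 2 \left(-1548\right) 981} = \left(\left(-1426224 + 624 \cdot 5\right) + 2797919\right) + \sqrt{4 + 1548 - 3037176} = \left(\left(-1426224 + 3120\right) + 2797919\right) + \sqrt{-3035624} = \left(-1423104 + 2797919\right) + 2 i \sqrt{758906} = 1374815 + 2 i \sqrt{758906}$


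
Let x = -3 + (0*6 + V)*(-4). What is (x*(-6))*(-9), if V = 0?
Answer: -162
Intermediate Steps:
x = -3 (x = -3 + (0*6 + 0)*(-4) = -3 + (0 + 0)*(-4) = -3 + 0*(-4) = -3 + 0 = -3)
(x*(-6))*(-9) = -3*(-6)*(-9) = 18*(-9) = -162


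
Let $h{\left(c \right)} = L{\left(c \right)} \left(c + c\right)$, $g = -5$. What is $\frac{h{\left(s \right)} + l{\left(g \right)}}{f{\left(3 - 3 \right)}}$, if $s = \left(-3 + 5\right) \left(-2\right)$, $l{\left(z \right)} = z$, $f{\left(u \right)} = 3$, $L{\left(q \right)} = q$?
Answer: $9$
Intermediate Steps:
$s = -4$ ($s = 2 \left(-2\right) = -4$)
$h{\left(c \right)} = 2 c^{2}$ ($h{\left(c \right)} = c \left(c + c\right) = c 2 c = 2 c^{2}$)
$\frac{h{\left(s \right)} + l{\left(g \right)}}{f{\left(3 - 3 \right)}} = \frac{2 \left(-4\right)^{2} - 5}{3} = \left(2 \cdot 16 - 5\right) \frac{1}{3} = \left(32 - 5\right) \frac{1}{3} = 27 \cdot \frac{1}{3} = 9$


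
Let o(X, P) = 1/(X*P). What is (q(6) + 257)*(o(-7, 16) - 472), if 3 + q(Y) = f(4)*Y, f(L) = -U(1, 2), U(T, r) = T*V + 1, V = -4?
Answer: -898705/7 ≈ -1.2839e+5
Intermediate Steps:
U(T, r) = 1 - 4*T (U(T, r) = T*(-4) + 1 = -4*T + 1 = 1 - 4*T)
f(L) = 3 (f(L) = -(1 - 4*1) = -(1 - 4) = -1*(-3) = 3)
q(Y) = -3 + 3*Y
o(X, P) = 1/(P*X)
(q(6) + 257)*(o(-7, 16) - 472) = ((-3 + 3*6) + 257)*(1/(16*(-7)) - 472) = ((-3 + 18) + 257)*((1/16)*(-⅐) - 472) = (15 + 257)*(-1/112 - 472) = 272*(-52865/112) = -898705/7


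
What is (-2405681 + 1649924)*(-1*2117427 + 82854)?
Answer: 1537642786761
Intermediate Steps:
(-2405681 + 1649924)*(-1*2117427 + 82854) = -755757*(-2117427 + 82854) = -755757*(-2034573) = 1537642786761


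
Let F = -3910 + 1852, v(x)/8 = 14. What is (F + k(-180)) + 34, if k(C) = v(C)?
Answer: -1912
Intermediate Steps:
v(x) = 112 (v(x) = 8*14 = 112)
F = -2058
k(C) = 112
(F + k(-180)) + 34 = (-2058 + 112) + 34 = -1946 + 34 = -1912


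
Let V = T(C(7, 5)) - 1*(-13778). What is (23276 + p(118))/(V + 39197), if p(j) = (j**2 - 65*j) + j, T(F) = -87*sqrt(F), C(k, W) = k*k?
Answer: 14824/26183 ≈ 0.56617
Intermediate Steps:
C(k, W) = k**2
p(j) = j**2 - 64*j
V = 13169 (V = -87*sqrt(7**2) - 1*(-13778) = -87*sqrt(49) + 13778 = -87*7 + 13778 = -609 + 13778 = 13169)
(23276 + p(118))/(V + 39197) = (23276 + 118*(-64 + 118))/(13169 + 39197) = (23276 + 118*54)/52366 = (23276 + 6372)*(1/52366) = 29648*(1/52366) = 14824/26183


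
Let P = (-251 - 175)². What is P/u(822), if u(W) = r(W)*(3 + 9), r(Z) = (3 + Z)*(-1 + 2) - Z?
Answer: 5041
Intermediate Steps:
P = 181476 (P = (-426)² = 181476)
r(Z) = 3 (r(Z) = (3 + Z)*1 - Z = (3 + Z) - Z = 3)
u(W) = 36 (u(W) = 3*(3 + 9) = 3*12 = 36)
P/u(822) = 181476/36 = 181476*(1/36) = 5041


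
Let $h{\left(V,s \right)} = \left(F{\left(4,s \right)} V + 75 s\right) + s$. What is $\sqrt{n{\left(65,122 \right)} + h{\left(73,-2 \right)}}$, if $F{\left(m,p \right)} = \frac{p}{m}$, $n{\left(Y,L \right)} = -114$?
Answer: $\frac{11 i \sqrt{10}}{2} \approx 17.393 i$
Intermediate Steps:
$F{\left(m,p \right)} = \frac{p}{m}$
$h{\left(V,s \right)} = 76 s + \frac{V s}{4}$ ($h{\left(V,s \right)} = \left(\frac{s}{4} V + 75 s\right) + s = \left(\frac{V s}{4} + 75 s\right) + s = \left(75 s + \frac{V s}{4}\right) + s = 76 s + \frac{V s}{4}$)
$\sqrt{n{\left(65,122 \right)} + h{\left(73,-2 \right)}} = \sqrt{-114 + \frac{1}{4} \left(-2\right) \left(304 + 73\right)} = \sqrt{-114 + \frac{1}{4} \left(-2\right) 377} = \sqrt{-114 - \frac{377}{2}} = \sqrt{- \frac{605}{2}} = \frac{11 i \sqrt{10}}{2}$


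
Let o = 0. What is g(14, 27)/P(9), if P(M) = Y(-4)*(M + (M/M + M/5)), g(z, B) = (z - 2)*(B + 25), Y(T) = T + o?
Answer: -780/59 ≈ -13.220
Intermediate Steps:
Y(T) = T (Y(T) = T + 0 = T)
g(z, B) = (-2 + z)*(25 + B)
P(M) = -4 - 24*M/5 (P(M) = -4*(M + (M/M + M/5)) = -4*(M + (1 + M*(⅕))) = -4*(M + (1 + M/5)) = -4*(1 + 6*M/5) = -4 - 24*M/5)
g(14, 27)/P(9) = (-50 - 2*27 + 25*14 + 27*14)/(-4 - 24/5*9) = (-50 - 54 + 350 + 378)/(-4 - 216/5) = 624/(-236/5) = 624*(-5/236) = -780/59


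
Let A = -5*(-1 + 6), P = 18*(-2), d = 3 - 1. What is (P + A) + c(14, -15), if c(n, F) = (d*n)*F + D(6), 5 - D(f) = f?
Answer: -482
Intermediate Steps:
D(f) = 5 - f
d = 2
c(n, F) = -1 + 2*F*n (c(n, F) = (2*n)*F + (5 - 1*6) = 2*F*n + (5 - 6) = 2*F*n - 1 = -1 + 2*F*n)
P = -36
A = -25 (A = -5*5 = -25)
(P + A) + c(14, -15) = (-36 - 25) + (-1 + 2*(-15)*14) = -61 + (-1 - 420) = -61 - 421 = -482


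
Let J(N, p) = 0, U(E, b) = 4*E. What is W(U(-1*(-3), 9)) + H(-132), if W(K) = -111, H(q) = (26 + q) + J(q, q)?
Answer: -217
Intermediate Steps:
H(q) = 26 + q (H(q) = (26 + q) + 0 = 26 + q)
W(U(-1*(-3), 9)) + H(-132) = -111 + (26 - 132) = -111 - 106 = -217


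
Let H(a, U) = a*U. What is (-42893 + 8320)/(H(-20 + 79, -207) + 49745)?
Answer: -3143/3412 ≈ -0.92116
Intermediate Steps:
H(a, U) = U*a
(-42893 + 8320)/(H(-20 + 79, -207) + 49745) = (-42893 + 8320)/(-207*(-20 + 79) + 49745) = -34573/(-207*59 + 49745) = -34573/(-12213 + 49745) = -34573/37532 = -34573*1/37532 = -3143/3412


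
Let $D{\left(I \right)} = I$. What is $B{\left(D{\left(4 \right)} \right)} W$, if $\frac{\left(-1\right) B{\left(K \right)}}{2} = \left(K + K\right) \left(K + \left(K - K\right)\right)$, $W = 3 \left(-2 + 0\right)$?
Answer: $384$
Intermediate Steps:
$W = -6$ ($W = 3 \left(-2\right) = -6$)
$B{\left(K \right)} = - 4 K^{2}$ ($B{\left(K \right)} = - 2 \left(K + K\right) \left(K + \left(K - K\right)\right) = - 2 \cdot 2 K \left(K + 0\right) = - 2 \cdot 2 K K = - 2 \cdot 2 K^{2} = - 4 K^{2}$)
$B{\left(D{\left(4 \right)} \right)} W = - 4 \cdot 4^{2} \left(-6\right) = \left(-4\right) 16 \left(-6\right) = \left(-64\right) \left(-6\right) = 384$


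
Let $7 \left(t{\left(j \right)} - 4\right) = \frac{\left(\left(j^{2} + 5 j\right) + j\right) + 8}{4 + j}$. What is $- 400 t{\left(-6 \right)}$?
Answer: $- \frac{9600}{7} \approx -1371.4$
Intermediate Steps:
$t{\left(j \right)} = 4 + \frac{8 + j^{2} + 6 j}{7 \left(4 + j\right)}$ ($t{\left(j \right)} = 4 + \frac{\left(\left(\left(j^{2} + 5 j\right) + j\right) + 8\right) \frac{1}{4 + j}}{7} = 4 + \frac{\left(\left(j^{2} + 6 j\right) + 8\right) \frac{1}{4 + j}}{7} = 4 + \frac{\left(8 + j^{2} + 6 j\right) \frac{1}{4 + j}}{7} = 4 + \frac{\frac{1}{4 + j} \left(8 + j^{2} + 6 j\right)}{7} = 4 + \frac{8 + j^{2} + 6 j}{7 \left(4 + j\right)}$)
$- 400 t{\left(-6 \right)} = - 400 \left(\frac{30}{7} + \frac{1}{7} \left(-6\right)\right) = - 400 \left(\frac{30}{7} - \frac{6}{7}\right) = \left(-400\right) \frac{24}{7} = - \frac{9600}{7}$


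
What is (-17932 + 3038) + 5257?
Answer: -9637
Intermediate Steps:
(-17932 + 3038) + 5257 = -14894 + 5257 = -9637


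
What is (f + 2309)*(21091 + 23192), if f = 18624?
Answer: 926976039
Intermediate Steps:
(f + 2309)*(21091 + 23192) = (18624 + 2309)*(21091 + 23192) = 20933*44283 = 926976039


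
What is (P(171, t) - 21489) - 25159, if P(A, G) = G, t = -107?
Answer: -46755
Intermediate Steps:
(P(171, t) - 21489) - 25159 = (-107 - 21489) - 25159 = -21596 - 25159 = -46755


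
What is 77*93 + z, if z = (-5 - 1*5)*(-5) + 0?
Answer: 7211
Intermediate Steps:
z = 50 (z = (-5 - 5)*(-5) + 0 = -10*(-5) + 0 = 50 + 0 = 50)
77*93 + z = 77*93 + 50 = 7161 + 50 = 7211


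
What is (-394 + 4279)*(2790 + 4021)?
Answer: 26460735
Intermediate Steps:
(-394 + 4279)*(2790 + 4021) = 3885*6811 = 26460735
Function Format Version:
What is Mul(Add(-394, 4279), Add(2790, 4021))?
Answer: 26460735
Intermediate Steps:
Mul(Add(-394, 4279), Add(2790, 4021)) = Mul(3885, 6811) = 26460735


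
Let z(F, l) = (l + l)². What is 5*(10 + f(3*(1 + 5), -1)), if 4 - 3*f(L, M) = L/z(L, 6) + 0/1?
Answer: 1355/24 ≈ 56.458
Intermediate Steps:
z(F, l) = 4*l² (z(F, l) = (2*l)² = 4*l²)
f(L, M) = 4/3 - L/432 (f(L, M) = 4/3 - (L/((4*6²)) + 0/1)/3 = 4/3 - (L/((4*36)) + 0*1)/3 = 4/3 - (L/144 + 0)/3 = 4/3 - L/432)
5*(10 + f(3*(1 + 5), -1)) = 5*(10 + (4/3 - (1 + 5)/144)) = 5*(10 + (4/3 - 6/144)) = 5*(10 + (4/3 - 1/432*18)) = 5*(10 + (4/3 - 1/24)) = 5*(10 + 31/24) = 5*(271/24) = 1355/24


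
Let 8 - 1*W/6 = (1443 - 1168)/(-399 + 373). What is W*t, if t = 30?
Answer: 43470/13 ≈ 3343.8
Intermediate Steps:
W = 1449/13 (W = 48 - 6*(1443 - 1168)/(-399 + 373) = 48 - 1650/(-26) = 48 - 1650*(-1)/26 = 48 - 6*(-275/26) = 48 + 825/13 = 1449/13 ≈ 111.46)
W*t = (1449/13)*30 = 43470/13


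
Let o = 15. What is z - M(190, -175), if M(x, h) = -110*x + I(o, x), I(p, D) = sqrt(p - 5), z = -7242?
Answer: 13658 - sqrt(10) ≈ 13655.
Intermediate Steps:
I(p, D) = sqrt(-5 + p)
M(x, h) = sqrt(10) - 110*x (M(x, h) = -110*x + sqrt(-5 + 15) = -110*x + sqrt(10) = sqrt(10) - 110*x)
z - M(190, -175) = -7242 - (sqrt(10) - 110*190) = -7242 - (sqrt(10) - 20900) = -7242 - (-20900 + sqrt(10)) = -7242 + (20900 - sqrt(10)) = 13658 - sqrt(10)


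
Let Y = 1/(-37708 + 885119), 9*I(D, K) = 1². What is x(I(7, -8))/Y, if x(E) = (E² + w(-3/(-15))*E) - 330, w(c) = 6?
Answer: -22604688425/81 ≈ -2.7907e+8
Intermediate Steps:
I(D, K) = ⅑ (I(D, K) = (⅑)*1² = (⅑)*1 = ⅑)
x(E) = -330 + E² + 6*E (x(E) = (E² + 6*E) - 330 = -330 + E² + 6*E)
Y = 1/847411 ≈ 1.1801e-6
x(I(7, -8))/Y = (-330 + (⅑)² + 6*(⅑))/(1/847411) = (-330 + 1/81 + ⅔)*847411 = -26675/81*847411 = -22604688425/81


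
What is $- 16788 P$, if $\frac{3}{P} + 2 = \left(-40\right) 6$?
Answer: $\frac{25182}{121} \approx 208.12$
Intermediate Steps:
$P = - \frac{3}{242}$ ($P = \frac{3}{-2 - 240} = \frac{3}{-242} = 3 \left(- \frac{1}{242}\right) = - \frac{3}{242} \approx -0.012397$)
$- 16788 P = \left(-16788\right) \left(- \frac{3}{242}\right) = \frac{25182}{121}$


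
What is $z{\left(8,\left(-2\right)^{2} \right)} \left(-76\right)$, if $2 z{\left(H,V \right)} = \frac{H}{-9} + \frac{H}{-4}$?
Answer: $\frac{988}{9} \approx 109.78$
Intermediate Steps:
$z{\left(H,V \right)} = - \frac{13 H}{72}$ ($z{\left(H,V \right)} = \frac{\frac{H}{-9} + \frac{H}{-4}}{2} = \frac{H \left(- \frac{1}{9}\right) + H \left(- \frac{1}{4}\right)}{2} = \frac{- \frac{H}{9} - \frac{H}{4}}{2} = \frac{\left(- \frac{13}{36}\right) H}{2} = - \frac{13 H}{72}$)
$z{\left(8,\left(-2\right)^{2} \right)} \left(-76\right) = \left(- \frac{13}{72}\right) 8 \left(-76\right) = \left(- \frac{13}{9}\right) \left(-76\right) = \frac{988}{9}$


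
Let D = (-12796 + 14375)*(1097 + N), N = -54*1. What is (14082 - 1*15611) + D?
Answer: 1645368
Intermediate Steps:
N = -54
D = 1646897 (D = (-12796 + 14375)*(1097 - 54) = 1579*1043 = 1646897)
(14082 - 1*15611) + D = (14082 - 1*15611) + 1646897 = (14082 - 15611) + 1646897 = -1529 + 1646897 = 1645368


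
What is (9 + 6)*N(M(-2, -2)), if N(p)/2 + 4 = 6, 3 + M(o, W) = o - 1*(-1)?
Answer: 60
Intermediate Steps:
M(o, W) = -2 + o (M(o, W) = -3 + (o - 1*(-1)) = -3 + (o + 1) = -3 + (1 + o) = -2 + o)
N(p) = 4 (N(p) = -8 + 2*6 = -8 + 12 = 4)
(9 + 6)*N(M(-2, -2)) = (9 + 6)*4 = 15*4 = 60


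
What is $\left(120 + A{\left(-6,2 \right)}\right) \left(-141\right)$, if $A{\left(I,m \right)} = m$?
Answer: $-17202$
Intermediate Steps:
$\left(120 + A{\left(-6,2 \right)}\right) \left(-141\right) = \left(120 + 2\right) \left(-141\right) = 122 \left(-141\right) = -17202$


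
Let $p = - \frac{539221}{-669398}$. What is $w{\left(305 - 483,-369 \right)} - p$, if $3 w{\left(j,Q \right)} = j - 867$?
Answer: $- \frac{701138573}{2008194} \approx -349.14$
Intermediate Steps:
$w{\left(j,Q \right)} = -289 + \frac{j}{3}$ ($w{\left(j,Q \right)} = \frac{j - 867}{3} = \frac{-867 + j}{3} = -289 + \frac{j}{3}$)
$p = \frac{539221}{669398}$ ($p = \left(-539221\right) \left(- \frac{1}{669398}\right) = \frac{539221}{669398} \approx 0.80553$)
$w{\left(305 - 483,-369 \right)} - p = \left(-289 + \frac{305 - 483}{3}\right) - \frac{539221}{669398} = \left(-289 + \frac{1}{3} \left(-178\right)\right) - \frac{539221}{669398} = \left(-289 - \frac{178}{3}\right) - \frac{539221}{669398} = - \frac{1045}{3} - \frac{539221}{669398} = - \frac{701138573}{2008194}$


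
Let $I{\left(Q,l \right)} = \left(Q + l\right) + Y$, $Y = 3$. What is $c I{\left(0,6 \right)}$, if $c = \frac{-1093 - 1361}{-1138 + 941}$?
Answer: $\frac{22086}{197} \approx 112.11$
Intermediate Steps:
$I{\left(Q,l \right)} = 3 + Q + l$ ($I{\left(Q,l \right)} = \left(Q + l\right) + 3 = 3 + Q + l$)
$c = \frac{2454}{197}$ ($c = - \frac{2454}{-197} = \left(-2454\right) \left(- \frac{1}{197}\right) = \frac{2454}{197} \approx 12.457$)
$c I{\left(0,6 \right)} = \frac{2454 \left(3 + 0 + 6\right)}{197} = \frac{2454}{197} \cdot 9 = \frac{22086}{197}$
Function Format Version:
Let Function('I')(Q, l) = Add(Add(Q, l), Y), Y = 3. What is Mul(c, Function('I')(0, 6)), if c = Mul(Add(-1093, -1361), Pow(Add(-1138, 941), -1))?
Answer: Rational(22086, 197) ≈ 112.11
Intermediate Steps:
Function('I')(Q, l) = Add(3, Q, l) (Function('I')(Q, l) = Add(Add(Q, l), 3) = Add(3, Q, l))
c = Rational(2454, 197) (c = Mul(-2454, Pow(-197, -1)) = Mul(-2454, Rational(-1, 197)) = Rational(2454, 197) ≈ 12.457)
Mul(c, Function('I')(0, 6)) = Mul(Rational(2454, 197), Add(3, 0, 6)) = Mul(Rational(2454, 197), 9) = Rational(22086, 197)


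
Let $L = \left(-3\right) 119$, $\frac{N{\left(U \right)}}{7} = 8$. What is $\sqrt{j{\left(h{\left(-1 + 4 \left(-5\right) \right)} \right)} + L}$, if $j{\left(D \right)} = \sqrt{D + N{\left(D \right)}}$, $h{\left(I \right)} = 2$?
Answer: $\sqrt{-357 + \sqrt{58}} \approx 18.692 i$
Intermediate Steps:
$N{\left(U \right)} = 56$ ($N{\left(U \right)} = 7 \cdot 8 = 56$)
$j{\left(D \right)} = \sqrt{56 + D}$ ($j{\left(D \right)} = \sqrt{D + 56} = \sqrt{56 + D}$)
$L = -357$
$\sqrt{j{\left(h{\left(-1 + 4 \left(-5\right) \right)} \right)} + L} = \sqrt{\sqrt{56 + 2} - 357} = \sqrt{\sqrt{58} - 357} = \sqrt{-357 + \sqrt{58}}$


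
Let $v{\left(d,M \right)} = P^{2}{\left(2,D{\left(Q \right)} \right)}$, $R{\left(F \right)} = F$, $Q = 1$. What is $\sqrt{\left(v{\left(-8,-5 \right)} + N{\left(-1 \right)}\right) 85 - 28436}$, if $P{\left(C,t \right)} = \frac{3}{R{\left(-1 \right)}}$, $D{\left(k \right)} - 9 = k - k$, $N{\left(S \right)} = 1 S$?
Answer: $6 i \sqrt{771} \approx 166.6 i$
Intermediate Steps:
$N{\left(S \right)} = S$
$D{\left(k \right)} = 9$ ($D{\left(k \right)} = 9 + \left(k - k\right) = 9 + 0 = 9$)
$P{\left(C,t \right)} = -3$ ($P{\left(C,t \right)} = \frac{3}{-1} = 3 \left(-1\right) = -3$)
$v{\left(d,M \right)} = 9$ ($v{\left(d,M \right)} = \left(-3\right)^{2} = 9$)
$\sqrt{\left(v{\left(-8,-5 \right)} + N{\left(-1 \right)}\right) 85 - 28436} = \sqrt{\left(9 - 1\right) 85 - 28436} = \sqrt{8 \cdot 85 - 28436} = \sqrt{680 - 28436} = \sqrt{-27756} = 6 i \sqrt{771}$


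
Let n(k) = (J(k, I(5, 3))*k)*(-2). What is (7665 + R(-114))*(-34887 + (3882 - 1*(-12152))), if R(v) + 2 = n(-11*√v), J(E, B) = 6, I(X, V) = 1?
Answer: -144470539 - 2488596*I*√114 ≈ -1.4447e+8 - 2.6571e+7*I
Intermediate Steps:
n(k) = -12*k (n(k) = (6*k)*(-2) = -12*k)
R(v) = -2 + 132*√v (R(v) = -2 - (-132)*√v = -2 + 132*√v)
(7665 + R(-114))*(-34887 + (3882 - 1*(-12152))) = (7665 + (-2 + 132*√(-114)))*(-34887 + (3882 - 1*(-12152))) = (7665 + (-2 + 132*(I*√114)))*(-34887 + (3882 + 12152)) = (7665 + (-2 + 132*I*√114))*(-34887 + 16034) = (7663 + 132*I*√114)*(-18853) = -144470539 - 2488596*I*√114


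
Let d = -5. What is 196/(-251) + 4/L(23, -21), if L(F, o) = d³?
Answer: -25504/31375 ≈ -0.81288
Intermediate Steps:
L(F, o) = -125 (L(F, o) = (-5)³ = -125)
196/(-251) + 4/L(23, -21) = 196/(-251) + 4/(-125) = 196*(-1/251) + 4*(-1/125) = -196/251 - 4/125 = -25504/31375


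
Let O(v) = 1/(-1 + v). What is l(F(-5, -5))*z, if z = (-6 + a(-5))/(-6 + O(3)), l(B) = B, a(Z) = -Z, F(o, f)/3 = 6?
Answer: 36/11 ≈ 3.2727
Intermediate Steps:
F(o, f) = 18 (F(o, f) = 3*6 = 18)
z = 2/11 (z = (-6 - 1*(-5))/(-6 + 1/(-1 + 3)) = (-6 + 5)/(-6 + 1/2) = -1/(-6 + 1/2) = -1/(-11/2) = -1*(-2/11) = 2/11 ≈ 0.18182)
l(F(-5, -5))*z = 18*(2/11) = 36/11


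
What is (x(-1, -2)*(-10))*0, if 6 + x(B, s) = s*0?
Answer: 0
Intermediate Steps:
x(B, s) = -6 (x(B, s) = -6 + s*0 = -6 + 0 = -6)
(x(-1, -2)*(-10))*0 = -6*(-10)*0 = 60*0 = 0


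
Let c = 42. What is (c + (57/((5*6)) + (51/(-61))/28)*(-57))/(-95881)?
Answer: 551667/818823740 ≈ 0.00067373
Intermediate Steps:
(c + (57/((5*6)) + (51/(-61))/28)*(-57))/(-95881) = (42 + (57/((5*6)) + (51/(-61))/28)*(-57))/(-95881) = (42 + (57/30 + (51*(-1/61))*(1/28))*(-57))*(-1/95881) = (42 + (57*(1/30) - 51/61*1/28)*(-57))*(-1/95881) = (42 + (19/10 - 51/1708)*(-57))*(-1/95881) = (42 + (15971/8540)*(-57))*(-1/95881) = (42 - 910347/8540)*(-1/95881) = -551667/8540*(-1/95881) = 551667/818823740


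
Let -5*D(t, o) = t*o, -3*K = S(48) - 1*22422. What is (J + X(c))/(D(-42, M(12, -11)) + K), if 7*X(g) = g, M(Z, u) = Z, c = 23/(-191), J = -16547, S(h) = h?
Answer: -18436135/8421763 ≈ -2.1891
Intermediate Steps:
c = -23/191 (c = 23*(-1/191) = -23/191 ≈ -0.12042)
X(g) = g/7
K = 7458 (K = -(48 - 1*22422)/3 = -(48 - 22422)/3 = -⅓*(-22374) = 7458)
D(t, o) = -o*t/5 (D(t, o) = -t*o/5 = -o*t/5)
(J + X(c))/(D(-42, M(12, -11)) + K) = (-16547 + (⅐)*(-23/191))/(-⅕*12*(-42) + 7458) = (-16547 - 23/1337)/(504/5 + 7458) = -22123362/(1337*37794/5) = -22123362/1337*5/37794 = -18436135/8421763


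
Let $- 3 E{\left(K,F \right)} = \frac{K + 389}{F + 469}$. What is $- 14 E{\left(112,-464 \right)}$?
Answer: $\frac{2338}{5} \approx 467.6$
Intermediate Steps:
$E{\left(K,F \right)} = - \frac{389 + K}{3 \left(469 + F\right)}$ ($E{\left(K,F \right)} = - \frac{\left(K + 389\right) \frac{1}{F + 469}}{3} = - \frac{\left(389 + K\right) \frac{1}{469 + F}}{3} = - \frac{\frac{1}{469 + F} \left(389 + K\right)}{3} = - \frac{389 + K}{3 \left(469 + F\right)}$)
$- 14 E{\left(112,-464 \right)} = - 14 \frac{-389 - 112}{3 \left(469 - 464\right)} = - 14 \frac{-389 - 112}{3 \cdot 5} = - 14 \cdot \frac{1}{3} \cdot \frac{1}{5} \left(-501\right) = \left(-14\right) \left(- \frac{167}{5}\right) = \frac{2338}{5}$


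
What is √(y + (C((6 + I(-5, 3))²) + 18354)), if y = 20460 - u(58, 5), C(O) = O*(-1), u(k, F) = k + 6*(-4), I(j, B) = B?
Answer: √38699 ≈ 196.72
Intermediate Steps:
u(k, F) = -24 + k (u(k, F) = k - 24 = -24 + k)
C(O) = -O
y = 20426 (y = 20460 - (-24 + 58) = 20460 - 1*34 = 20460 - 34 = 20426)
√(y + (C((6 + I(-5, 3))²) + 18354)) = √(20426 + (-(6 + 3)² + 18354)) = √(20426 + (-1*9² + 18354)) = √(20426 + (-1*81 + 18354)) = √(20426 + (-81 + 18354)) = √(20426 + 18273) = √38699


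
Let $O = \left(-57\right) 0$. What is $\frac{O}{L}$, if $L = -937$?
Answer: $0$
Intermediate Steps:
$O = 0$
$\frac{O}{L} = \frac{0}{-937} = 0 \left(- \frac{1}{937}\right) = 0$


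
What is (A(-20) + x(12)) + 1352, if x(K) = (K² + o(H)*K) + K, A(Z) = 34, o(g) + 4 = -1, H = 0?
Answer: 1482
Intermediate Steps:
o(g) = -5 (o(g) = -4 - 1 = -5)
x(K) = K² - 4*K (x(K) = (K² - 5*K) + K = K² - 4*K)
(A(-20) + x(12)) + 1352 = (34 + 12*(-4 + 12)) + 1352 = (34 + 12*8) + 1352 = (34 + 96) + 1352 = 130 + 1352 = 1482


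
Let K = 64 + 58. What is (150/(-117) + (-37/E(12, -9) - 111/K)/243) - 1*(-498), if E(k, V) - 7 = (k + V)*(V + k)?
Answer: 1531431947/3083184 ≈ 496.70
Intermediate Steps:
K = 122
E(k, V) = 7 + (V + k)² (E(k, V) = 7 + (k + V)*(V + k) = 7 + (V + k)*(V + k) = 7 + (V + k)²)
(150/(-117) + (-37/E(12, -9) - 111/K)/243) - 1*(-498) = (150/(-117) + (-37/(7 + (-9 + 12)²) - 111/122)/243) - 1*(-498) = (150*(-1/117) + (-37/(7 + 3²) - 111*1/122)*(1/243)) + 498 = (-50/39 + (-37/(7 + 9) - 111/122)*(1/243)) + 498 = (-50/39 + (-37/16 - 111/122)*(1/243)) + 498 = (-50/39 - 3145/976*1/243) + 498 = (-50/39 - 3145/237168) + 498 = -3993685/3083184 + 498 = 1531431947/3083184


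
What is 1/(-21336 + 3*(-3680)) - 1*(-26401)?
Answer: 854758775/32376 ≈ 26401.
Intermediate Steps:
1/(-21336 + 3*(-3680)) - 1*(-26401) = 1/(-21336 - 11040) + 26401 = 1/(-32376) + 26401 = -1/32376 + 26401 = 854758775/32376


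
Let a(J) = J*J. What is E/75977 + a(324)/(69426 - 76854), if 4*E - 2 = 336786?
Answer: -612528853/47029763 ≈ -13.024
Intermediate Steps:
E = 84197 (E = 1/2 + (1/4)*336786 = 1/2 + 168393/2 = 84197)
a(J) = J**2
E/75977 + a(324)/(69426 - 76854) = 84197/75977 + 324**2/(69426 - 76854) = 84197*(1/75977) + 104976/(-7428) = 84197/75977 + 104976*(-1/7428) = 84197/75977 - 8748/619 = -612528853/47029763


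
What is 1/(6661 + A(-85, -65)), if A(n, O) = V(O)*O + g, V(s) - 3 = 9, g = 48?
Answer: 1/5929 ≈ 0.00016866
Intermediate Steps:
V(s) = 12 (V(s) = 3 + 9 = 12)
A(n, O) = 48 + 12*O (A(n, O) = 12*O + 48 = 48 + 12*O)
1/(6661 + A(-85, -65)) = 1/(6661 + (48 + 12*(-65))) = 1/(6661 + (48 - 780)) = 1/(6661 - 732) = 1/5929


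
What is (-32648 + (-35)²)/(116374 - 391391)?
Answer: 31423/275017 ≈ 0.11426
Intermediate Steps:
(-32648 + (-35)²)/(116374 - 391391) = (-32648 + 1225)/(-275017) = -31423*(-1/275017) = 31423/275017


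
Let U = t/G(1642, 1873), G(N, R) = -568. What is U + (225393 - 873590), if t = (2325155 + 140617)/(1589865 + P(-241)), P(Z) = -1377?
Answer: -48736916262585/75188432 ≈ -6.4820e+5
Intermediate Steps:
t = 205481/132374 (t = (2325155 + 140617)/(1589865 - 1377) = 2465772/1588488 = 2465772*(1/1588488) = 205481/132374 ≈ 1.5523)
U = -205481/75188432 (U = (205481/132374)/(-568) = (205481/132374)*(-1/568) = -205481/75188432 ≈ -0.0027329)
U + (225393 - 873590) = -205481/75188432 + (225393 - 873590) = -205481/75188432 - 648197 = -48736916262585/75188432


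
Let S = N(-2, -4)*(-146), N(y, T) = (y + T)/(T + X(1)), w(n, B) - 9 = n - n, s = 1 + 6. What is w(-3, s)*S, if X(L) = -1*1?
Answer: -7884/5 ≈ -1576.8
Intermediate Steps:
s = 7
w(n, B) = 9 (w(n, B) = 9 + (n - n) = 9 + 0 = 9)
X(L) = -1
N(y, T) = (T + y)/(-1 + T) (N(y, T) = (y + T)/(T - 1) = (T + y)/(-1 + T))
S = -876/5 (S = ((-4 - 2)/(-1 - 4))*(-146) = (-6/(-5))*(-146) = -⅕*(-6)*(-146) = (6/5)*(-146) = -876/5 ≈ -175.20)
w(-3, s)*S = 9*(-876/5) = -7884/5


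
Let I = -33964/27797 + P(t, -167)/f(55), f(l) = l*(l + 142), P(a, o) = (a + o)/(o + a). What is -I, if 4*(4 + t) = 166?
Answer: 4778859/3911435 ≈ 1.2218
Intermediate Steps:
t = 75/2 (t = -4 + (¼)*166 = -4 + 83/2 = 75/2 ≈ 37.500)
P(a, o) = 1 (P(a, o) = (a + o)/(a + o) = 1)
f(l) = l*(142 + l)
I = -4778859/3911435 (I = -33964/27797 + 1/(55*(142 + 55)) = -33964*1/27797 + 1/(55*197) = -4852/3971 + 1/10835 = -4778859/3911435 ≈ -1.2218)
-I = -1*(-4778859/3911435) = 4778859/3911435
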